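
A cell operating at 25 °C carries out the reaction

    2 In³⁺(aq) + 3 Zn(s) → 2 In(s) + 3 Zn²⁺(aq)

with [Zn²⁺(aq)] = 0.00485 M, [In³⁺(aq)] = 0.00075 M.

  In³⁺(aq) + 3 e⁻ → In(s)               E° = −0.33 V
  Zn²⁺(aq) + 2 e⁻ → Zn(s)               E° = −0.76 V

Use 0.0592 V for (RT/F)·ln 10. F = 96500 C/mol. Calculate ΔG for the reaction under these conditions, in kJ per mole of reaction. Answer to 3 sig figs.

−253 kJ/mol

E°cell = −0.33 − (−0.76) = +0.43 V; the balanced reaction transfers n = 6 electrons.
Q = [Zn²⁺(aq)]^3 / [In³⁺(aq)]^2 = 0.203, so log Q = −0.693 and E = +0.43 − (0.0592/6)(−0.693) = +0.4368 V.
Then ΔG = −nFE = −6 × 96500 × +0.4368 J/mol = −253 kJ/mol.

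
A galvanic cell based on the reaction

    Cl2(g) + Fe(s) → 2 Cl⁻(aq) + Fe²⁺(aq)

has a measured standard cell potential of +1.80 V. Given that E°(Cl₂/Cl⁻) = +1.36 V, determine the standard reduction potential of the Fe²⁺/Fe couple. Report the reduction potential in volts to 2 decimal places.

In the reaction as written the Cl₂/Cl⁻ couple is reduced (cathode) and Fe²⁺/Fe is oxidized (anode), so E°cell = E°(Cl₂/Cl⁻) − E°(Fe²⁺/Fe).
E°(Fe²⁺/Fe) = E°(cathode) − E°cell = +1.36 − (+1.80) = −0.44 V.

−0.44 V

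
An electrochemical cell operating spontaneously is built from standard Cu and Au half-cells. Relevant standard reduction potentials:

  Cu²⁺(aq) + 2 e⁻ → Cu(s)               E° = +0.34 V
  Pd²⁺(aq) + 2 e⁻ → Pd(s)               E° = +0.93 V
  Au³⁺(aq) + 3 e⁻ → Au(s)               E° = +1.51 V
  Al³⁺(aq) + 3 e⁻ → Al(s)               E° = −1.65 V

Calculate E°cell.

+1.17 V

Of the two couples in this cell, the one with the more positive reduction potential is reduced at the cathode: here that is Au³⁺/Au (+1.51 V); Cu²⁺/Cu (+0.34 V) is the anode.
E°cell = E°(cathode) − E°(anode) = +1.51 − (+0.34) = +1.17 V.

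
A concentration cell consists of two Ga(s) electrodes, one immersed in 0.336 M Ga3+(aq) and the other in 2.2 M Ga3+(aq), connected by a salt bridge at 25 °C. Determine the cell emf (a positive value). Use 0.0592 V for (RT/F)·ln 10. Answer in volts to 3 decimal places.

For a concentration cell E°cell = 0, since both electrodes use the same couple.
The compartment with the higher Ga3+(aq) concentration (2.2 M) acts as the cathode; ions are reduced there and produced at the dilute (0.336 M) anode.
With n = 3, Ecell = −(0.0592/3)·log([dilute]/[conc]) = −(0.0592/3)·log(0.336/2.2) = +0.016 V.

0.016 V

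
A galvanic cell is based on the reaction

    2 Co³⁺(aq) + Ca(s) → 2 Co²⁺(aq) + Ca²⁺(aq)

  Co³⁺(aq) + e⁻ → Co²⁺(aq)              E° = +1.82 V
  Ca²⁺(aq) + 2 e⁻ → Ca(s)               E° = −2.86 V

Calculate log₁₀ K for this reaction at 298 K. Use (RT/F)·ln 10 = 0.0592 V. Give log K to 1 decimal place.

The Co³⁺/Co²⁺ couple is reduced (cathode); E°cell = +1.82 − (−2.86) = +4.68 V with n = 2.
At equilibrium E = 0, so log K = nE°cell / 0.0592 = (2)(+4.68) / 0.0592 = 158.1.

log K = 158.1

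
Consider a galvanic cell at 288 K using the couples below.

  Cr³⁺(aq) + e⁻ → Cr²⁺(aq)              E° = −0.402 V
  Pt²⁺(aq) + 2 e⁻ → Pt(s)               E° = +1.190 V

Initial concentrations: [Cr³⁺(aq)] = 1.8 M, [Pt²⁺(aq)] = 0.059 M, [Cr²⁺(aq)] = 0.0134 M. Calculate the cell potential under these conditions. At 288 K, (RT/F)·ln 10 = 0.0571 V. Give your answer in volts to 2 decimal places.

The Pt²⁺/Pt couple has the more positive E°, so it is the cathode; Cr³⁺/Cr²⁺ is the anode.
E°cell = E°cat − E°an = +1.190 − (−0.402) = +1.592 V; n = 2.
Balancing gives Pt²⁺(aq) + 2 Cr²⁺(aq) → Pt(s) + 2 Cr³⁺(aq); hence Q = [Cr³⁺(aq)]^2 / ([Pt²⁺(aq)]·[Cr²⁺(aq)]^2) = 3.06×10^5 (log Q = 5.485).
By the Nernst equation, E = +1.592 − (0.0571/2)·(5.485) = +1.44 V.

+1.44 V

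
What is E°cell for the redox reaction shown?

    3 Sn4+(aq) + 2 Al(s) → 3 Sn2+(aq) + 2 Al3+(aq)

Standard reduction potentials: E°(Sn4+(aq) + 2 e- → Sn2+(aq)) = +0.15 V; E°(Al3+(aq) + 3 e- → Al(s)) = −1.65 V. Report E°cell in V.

In the reaction as written, Sn4+(aq) is reduced (cathode) and Al3+(aq) is produced by oxidation at the anode.
E°cell = E°(cathode) − E°(anode) = +0.15 − (−1.65) = +1.80 V.

+1.80 V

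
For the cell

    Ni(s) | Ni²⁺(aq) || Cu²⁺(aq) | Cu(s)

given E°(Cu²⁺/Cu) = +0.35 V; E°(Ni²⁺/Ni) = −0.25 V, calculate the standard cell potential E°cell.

By convention the left-hand electrode in cell notation is the anode (oxidation) and the right-hand electrode is the cathode (reduction).
E°cell = E°(right) − E°(left) = +0.35 − (−0.25) = +0.60 V.

+0.60 V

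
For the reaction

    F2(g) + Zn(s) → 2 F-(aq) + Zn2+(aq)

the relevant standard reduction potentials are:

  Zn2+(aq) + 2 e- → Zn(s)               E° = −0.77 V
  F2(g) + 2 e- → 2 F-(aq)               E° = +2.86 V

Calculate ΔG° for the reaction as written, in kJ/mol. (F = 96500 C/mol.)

In the reaction as written F2(g) is reduced, so the F₂/F⁻ couple is the cathode and Zn²⁺/Zn is the anode.
E°cell = +2.86 − (−0.77) = +3.63 V; balancing electrons gives n = 2.
ΔG° = −nFE°cell = −(2)(96500)(+3.63) J/mol = −701 kJ/mol.

−701 kJ/mol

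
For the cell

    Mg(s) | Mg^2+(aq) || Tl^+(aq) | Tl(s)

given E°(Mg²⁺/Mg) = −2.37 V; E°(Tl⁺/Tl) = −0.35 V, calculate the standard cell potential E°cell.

+2.02 V

By convention the left-hand electrode in cell notation is the anode (oxidation) and the right-hand electrode is the cathode (reduction).
E°cell = E°(right) − E°(left) = −0.35 − (−2.37) = +2.02 V.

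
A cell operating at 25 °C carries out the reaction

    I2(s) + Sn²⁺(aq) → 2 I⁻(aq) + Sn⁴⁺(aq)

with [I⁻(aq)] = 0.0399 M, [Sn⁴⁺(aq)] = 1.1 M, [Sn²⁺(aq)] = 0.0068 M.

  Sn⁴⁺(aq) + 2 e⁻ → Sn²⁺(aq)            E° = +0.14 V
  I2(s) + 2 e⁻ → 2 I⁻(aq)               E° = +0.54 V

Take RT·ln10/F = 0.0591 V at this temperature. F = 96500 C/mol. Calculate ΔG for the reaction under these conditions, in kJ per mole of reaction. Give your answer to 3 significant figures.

−80.6 kJ/mol

The standard cell potential is +0.54 − (+0.14) = +0.40 V, with n = 2 electrons in the balanced equation.
Q = ([I⁻(aq)]^2·[Sn⁴⁺(aq)]) / [Sn²⁺(aq)] = 0.258, so log Q = −0.589 and E = +0.40 − (0.0591/2)(−0.589) = +0.4174 V.
ΔG = −nFE = −(2)(96500)(+0.4174) J/mol = −80.6 kJ/mol.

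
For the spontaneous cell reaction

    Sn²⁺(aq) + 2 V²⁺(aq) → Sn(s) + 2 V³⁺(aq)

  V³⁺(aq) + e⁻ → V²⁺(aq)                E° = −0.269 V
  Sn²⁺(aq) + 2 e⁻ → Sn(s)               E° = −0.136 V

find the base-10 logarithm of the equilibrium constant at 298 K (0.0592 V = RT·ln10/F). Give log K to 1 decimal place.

log K = 4.5

The Sn²⁺/Sn couple is reduced (cathode); E°cell = −0.136 − (−0.269) = +0.133 V with n = 2.
At equilibrium E = 0, so log K = nE°cell / 0.0592 = (2)(+0.133) / 0.0592 = 4.5.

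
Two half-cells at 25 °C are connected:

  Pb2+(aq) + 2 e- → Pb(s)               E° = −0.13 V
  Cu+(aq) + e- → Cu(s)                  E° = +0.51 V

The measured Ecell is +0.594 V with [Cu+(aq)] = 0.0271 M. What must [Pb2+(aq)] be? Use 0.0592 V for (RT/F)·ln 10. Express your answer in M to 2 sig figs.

0.026 M

Cu⁺/Cu is the cathode (higher E°); E°cell = +0.51 − (−0.13) = +0.64 V with n = 2.
From the Nernst equation, log Q = n(E° − E)/0.0592 = 2·(+0.64 − (+0.594))/0.0592 = 1.554.
For 2 Cu+(aq) + Pb(s) → 2 Cu(s) + Pb2+(aq), the reaction quotient is Q = [Pb2+(aq)] / [Cu+(aq)]^2.
Isolating [Pb2+(aq)] in Q = 10^{1.554} yields log [Pb2+(aq)] = −1.580, i.e. 0.026 M.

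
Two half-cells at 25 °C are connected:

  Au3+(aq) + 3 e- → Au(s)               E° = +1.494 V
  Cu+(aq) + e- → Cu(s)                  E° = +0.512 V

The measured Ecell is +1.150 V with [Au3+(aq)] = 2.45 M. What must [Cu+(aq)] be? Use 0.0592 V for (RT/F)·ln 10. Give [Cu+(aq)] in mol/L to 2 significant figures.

Au³⁺/Au is the cathode (higher E°); E°cell = +1.494 − (+0.512) = +0.982 V with n = 3.
From the Nernst equation, log Q = n(E° − E)/0.0592 = 3·(+0.982 − (+1.150))/0.0592 = −8.514.
The balanced reaction is Au3+(aq) + 3 Cu(s) → Au(s) + 3 Cu+(aq), so Q = [Cu+(aq)]^3 / [Au3+(aq)].
Isolating [Cu+(aq)] in Q = 10^{−8.514} yields log [Cu+(aq)] = −2.708, i.e. 0.0020 M.

0.0020 M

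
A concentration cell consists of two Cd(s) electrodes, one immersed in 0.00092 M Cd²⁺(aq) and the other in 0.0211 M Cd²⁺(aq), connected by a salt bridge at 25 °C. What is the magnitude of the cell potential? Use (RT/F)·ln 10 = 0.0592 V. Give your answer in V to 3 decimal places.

For a concentration cell E°cell = 0, since both electrodes use the same couple.
The compartment with the higher Cd²⁺(aq) concentration (0.0211 M) acts as the cathode; ions are reduced there and produced at the dilute (0.00092 M) anode.
With n = 2, Ecell = −(0.0592/2)·log([dilute]/[conc]) = −(0.0592/2)·log(0.00092/0.0211) = +0.040 V.

0.040 V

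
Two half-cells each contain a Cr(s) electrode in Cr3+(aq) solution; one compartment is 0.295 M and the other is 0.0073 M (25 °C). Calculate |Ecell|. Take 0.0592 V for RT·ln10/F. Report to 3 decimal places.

0.032 V

For a concentration cell E°cell = 0, since both electrodes use the same couple.
The compartment with the higher Cr3+(aq) concentration (0.295 M) acts as the cathode; ions are reduced there and produced at the dilute (0.0073 M) anode.
With n = 3, Ecell = −(0.0592/3)·log([dilute]/[conc]) = −(0.0592/3)·log(0.0073/0.295) = +0.032 V.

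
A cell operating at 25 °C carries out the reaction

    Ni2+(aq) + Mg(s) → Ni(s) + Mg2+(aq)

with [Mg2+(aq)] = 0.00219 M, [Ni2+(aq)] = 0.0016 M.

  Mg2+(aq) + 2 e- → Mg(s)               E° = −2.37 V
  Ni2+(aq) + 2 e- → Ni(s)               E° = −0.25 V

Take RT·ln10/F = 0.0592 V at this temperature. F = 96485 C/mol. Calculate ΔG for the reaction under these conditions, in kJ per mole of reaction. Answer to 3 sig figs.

The standard cell potential is −0.25 − (−2.37) = +2.12 V, with n = 2 electrons in the balanced equation.
Here Q = [Mg2+(aq)] / [Ni2+(aq)] = 1.37 (log Q = 0.136), giving E = +2.12 − (0.0592/2)·(0.136) = +2.1160 V.
ΔG = −nFE = −(2)(96485)(+2.1160) J/mol = −408 kJ/mol.

−408 kJ/mol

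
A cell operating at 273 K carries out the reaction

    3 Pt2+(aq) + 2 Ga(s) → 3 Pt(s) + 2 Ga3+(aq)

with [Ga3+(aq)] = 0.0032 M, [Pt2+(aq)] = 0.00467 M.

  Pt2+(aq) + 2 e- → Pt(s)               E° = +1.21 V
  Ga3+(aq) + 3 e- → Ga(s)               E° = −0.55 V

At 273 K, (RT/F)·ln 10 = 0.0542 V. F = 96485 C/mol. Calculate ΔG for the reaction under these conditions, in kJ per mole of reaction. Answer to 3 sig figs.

The standard cell potential is +1.21 − (−0.55) = +1.76 V, with n = 6 electrons in the balanced equation.
Q = [Ga3+(aq)]^2 / [Pt2+(aq)]^3 = 101, so log Q = 2.002 and E = +1.76 − (0.0542/6)(2.002) = +1.7419 V.
Then ΔG = −nFE = −6 × 96485 × +1.7419 J/mol = −1010 kJ/mol.

−1010 kJ/mol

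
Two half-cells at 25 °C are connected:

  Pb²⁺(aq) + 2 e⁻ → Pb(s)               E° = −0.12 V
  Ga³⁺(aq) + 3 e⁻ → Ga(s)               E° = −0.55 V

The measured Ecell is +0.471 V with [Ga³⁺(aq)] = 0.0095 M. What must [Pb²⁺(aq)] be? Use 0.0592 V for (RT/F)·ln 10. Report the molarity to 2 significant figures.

With Pb²⁺/Pb at the cathode and Ga³⁺/Ga at the anode, E°cell = −0.12 − (−0.55) = +0.43 V (n = 6).
Rearranging E = E° − (0.0592/n)·log Q gives log Q = 6(+0.43 − (+0.471))/0.0592 = −4.155.
Balancing electrons gives 3 Pb²⁺(aq) + 2 Ga(s) → 3 Pb(s) + 2 Ga³⁺(aq); thus Q = [Ga³⁺(aq)]^2 / [Pb²⁺(aq)]^3.
Solving for the unknown gives log [Pb²⁺(aq)] = 0.037, so [Pb²⁺(aq)] ≈ 1.1 M.

1.1 M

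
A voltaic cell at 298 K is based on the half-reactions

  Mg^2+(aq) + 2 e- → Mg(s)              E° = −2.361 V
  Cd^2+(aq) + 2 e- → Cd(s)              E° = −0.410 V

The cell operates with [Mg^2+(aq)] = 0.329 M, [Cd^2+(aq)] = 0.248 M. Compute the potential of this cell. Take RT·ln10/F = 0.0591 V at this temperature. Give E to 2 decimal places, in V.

+1.95 V

Cd²⁺/Cd is reduced (cathode, E° = −0.410 V) and Mg²⁺/Mg is oxidized (anode).
The standard potential is −0.410 − (−2.361) = +1.951 V and the balanced reaction transfers n = 2 electrons.
The balanced reaction is Cd^2+(aq) + Mg(s) → Cd(s) + Mg^2+(aq), so Q = [Mg^2+(aq)] / [Cd^2+(aq)] = 1.33 and log Q = 0.123.
Applying E = E° − (RT ln10/nF)·log Q gives +1.951 − (0.0591/2)(0.123) = +1.95 V.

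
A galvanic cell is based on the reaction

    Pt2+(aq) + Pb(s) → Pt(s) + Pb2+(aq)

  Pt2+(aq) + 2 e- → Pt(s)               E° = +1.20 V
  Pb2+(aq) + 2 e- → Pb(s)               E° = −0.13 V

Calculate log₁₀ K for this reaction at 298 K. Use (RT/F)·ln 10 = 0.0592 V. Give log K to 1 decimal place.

log K = 44.9

The Pt²⁺/Pt couple is reduced (cathode); E°cell = +1.20 − (−0.13) = +1.33 V with n = 2.
At equilibrium E = 0, so log K = nE°cell / 0.0592 = (2)(+1.33) / 0.0592 = 44.9.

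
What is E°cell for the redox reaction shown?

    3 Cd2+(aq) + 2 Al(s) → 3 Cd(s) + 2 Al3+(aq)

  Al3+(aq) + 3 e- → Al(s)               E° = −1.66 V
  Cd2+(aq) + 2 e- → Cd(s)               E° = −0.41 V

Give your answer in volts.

+1.25 V

In the reaction as written, Cd2+(aq) is reduced (cathode) and Al3+(aq) is produced by oxidation at the anode.
E°cell = E°(cathode) − E°(anode) = −0.41 − (−1.66) = +1.25 V.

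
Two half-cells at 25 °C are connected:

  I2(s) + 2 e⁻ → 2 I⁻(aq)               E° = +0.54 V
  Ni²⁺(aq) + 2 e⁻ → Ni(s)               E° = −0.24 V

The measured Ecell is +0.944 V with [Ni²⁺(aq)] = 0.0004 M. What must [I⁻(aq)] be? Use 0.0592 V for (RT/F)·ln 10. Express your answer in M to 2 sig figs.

With I₂/I⁻ at the cathode and Ni²⁺/Ni at the anode, E°cell = +0.54 − (−0.24) = +0.78 V (n = 2).
Rearranging E = E° − (0.0592/n)·log Q gives log Q = 2(+0.78 − (+0.944))/0.0592 = −5.541.
For I2(s) + Ni(s) → 2 I⁻(aq) + Ni²⁺(aq), the reaction quotient is Q = [I⁻(aq)]^2·[Ni²⁺(aq)].
Substituting the known concentrations and solving, log [I⁻(aq)] = −1.072 and [I⁻(aq)] = 0.085 M.

0.085 M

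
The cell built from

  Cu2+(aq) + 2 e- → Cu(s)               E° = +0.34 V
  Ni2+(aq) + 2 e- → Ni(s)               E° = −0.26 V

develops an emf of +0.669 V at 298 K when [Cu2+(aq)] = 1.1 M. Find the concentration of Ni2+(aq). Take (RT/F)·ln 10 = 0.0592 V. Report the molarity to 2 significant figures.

0.0051 M

Cu²⁺/Cu is the cathode (higher E°); E°cell = +0.34 − (−0.26) = +0.60 V with n = 2.
Since E = E° − (0.0592/n)·log Q, log Q = n(E° − E)/0.0592 = −2.331.
For Cu2+(aq) + Ni(s) → Cu(s) + Ni2+(aq), the reaction quotient is Q = [Ni2+(aq)] / [Cu2+(aq)].
Isolating [Ni2+(aq)] in Q = 10^{−2.331} yields log [Ni2+(aq)] = −2.290, i.e. 0.0051 M.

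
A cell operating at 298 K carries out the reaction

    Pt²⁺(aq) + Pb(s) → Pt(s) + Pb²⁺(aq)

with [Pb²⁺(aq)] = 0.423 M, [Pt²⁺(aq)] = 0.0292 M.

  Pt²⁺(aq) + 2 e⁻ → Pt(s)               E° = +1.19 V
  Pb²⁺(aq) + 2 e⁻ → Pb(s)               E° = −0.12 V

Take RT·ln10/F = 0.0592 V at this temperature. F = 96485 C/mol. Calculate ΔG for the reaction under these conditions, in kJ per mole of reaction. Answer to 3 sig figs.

−246 kJ/mol

E°cell = +1.19 − (−0.12) = +1.31 V; the balanced reaction transfers n = 2 electrons.
Q = [Pb²⁺(aq)] / [Pt²⁺(aq)] = 14.5, so log Q = 1.161 and E = +1.31 − (0.0592/2)(1.161) = +1.2756 V.
Then ΔG = −nFE = −2 × 96485 × +1.2756 J/mol = −246 kJ/mol.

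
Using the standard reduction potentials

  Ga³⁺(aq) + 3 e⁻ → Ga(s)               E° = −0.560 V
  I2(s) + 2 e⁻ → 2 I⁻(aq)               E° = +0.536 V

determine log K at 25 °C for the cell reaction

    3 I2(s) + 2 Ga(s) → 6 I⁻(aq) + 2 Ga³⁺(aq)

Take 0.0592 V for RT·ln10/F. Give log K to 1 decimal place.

The I₂/I⁻ couple is reduced (cathode); E°cell = +0.536 − (−0.560) = +1.096 V with n = 6.
At equilibrium E = 0, so log K = nE°cell / 0.0592 = (6)(+1.096) / 0.0592 = 111.1.

log K = 111.1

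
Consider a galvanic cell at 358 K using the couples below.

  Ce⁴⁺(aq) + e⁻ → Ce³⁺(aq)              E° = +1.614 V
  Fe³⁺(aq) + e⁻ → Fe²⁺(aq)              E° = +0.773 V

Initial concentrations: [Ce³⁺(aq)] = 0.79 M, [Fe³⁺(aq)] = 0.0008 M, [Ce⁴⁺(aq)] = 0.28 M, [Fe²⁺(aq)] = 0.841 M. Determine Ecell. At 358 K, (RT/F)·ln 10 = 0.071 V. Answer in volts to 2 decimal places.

+1.02 V

Since E°(Ce⁴⁺/Ce³⁺) > E°(Fe³⁺/Fe²⁺), Ce⁴⁺/Ce³⁺ serves as the cathode.
E°cell = +1.614 − (+0.773) = +0.841 V, with n = 1 electron transferred.
For the overall reaction Ce⁴⁺(aq) + Fe²⁺(aq) → Ce³⁺(aq) + Fe³⁺(aq), Q = ([Ce³⁺(aq)]·[Fe³⁺(aq)]) / ([Ce⁴⁺(aq)]·[Fe²⁺(aq)]) = 0.00268, giving log Q = −2.571.
Applying E = E° − (RT ln10/nF)·log Q gives +0.841 − (0.071/1)(−2.571) = +1.02 V.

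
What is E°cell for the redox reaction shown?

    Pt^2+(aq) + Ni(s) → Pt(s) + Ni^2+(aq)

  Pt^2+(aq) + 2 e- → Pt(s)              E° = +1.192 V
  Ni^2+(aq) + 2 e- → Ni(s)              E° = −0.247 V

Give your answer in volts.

In the reaction as written, Pt^2+(aq) is reduced (cathode) and Ni^2+(aq) is produced by oxidation at the anode.
E°cell = E°(cathode) − E°(anode) = +1.192 − (−0.247) = +1.439 V.
The positive value indicates the reaction is spontaneous as written.

+1.439 V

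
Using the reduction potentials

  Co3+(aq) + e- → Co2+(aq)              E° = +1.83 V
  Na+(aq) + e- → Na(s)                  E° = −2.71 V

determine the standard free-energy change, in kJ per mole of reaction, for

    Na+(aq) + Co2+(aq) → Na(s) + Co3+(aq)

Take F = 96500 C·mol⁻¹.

+438 kJ/mol

In the reaction as written Na+(aq) is reduced, so the Na⁺/Na couple is the cathode and Co³⁺/Co²⁺ is the anode.
E°cell = −2.71 − (+1.83) = −4.54 V; balancing electrons gives n = 1.
ΔG° = −nFE°cell = −(1)(96500)(−4.54) J/mol = +438 kJ/mol.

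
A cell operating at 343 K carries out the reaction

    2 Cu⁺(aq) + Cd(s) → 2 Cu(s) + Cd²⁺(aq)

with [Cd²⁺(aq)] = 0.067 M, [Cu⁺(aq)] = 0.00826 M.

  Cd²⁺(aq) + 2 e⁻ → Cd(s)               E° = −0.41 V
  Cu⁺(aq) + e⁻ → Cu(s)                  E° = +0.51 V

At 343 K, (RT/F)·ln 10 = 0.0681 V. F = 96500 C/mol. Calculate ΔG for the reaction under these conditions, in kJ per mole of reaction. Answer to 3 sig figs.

The standard cell potential is +0.51 − (−0.41) = +0.92 V, with n = 2 electrons in the balanced equation.
Q = [Cd²⁺(aq)] / [Cu⁺(aq)]^2 = 982, so log Q = 2.992 and E = +0.92 − (0.0681/2)(2.992) = +0.8181 V.
Finally ΔG = −nFE = −(2)(96500 C/mol)(+0.8181 V) = −158 kJ/mol.

−158 kJ/mol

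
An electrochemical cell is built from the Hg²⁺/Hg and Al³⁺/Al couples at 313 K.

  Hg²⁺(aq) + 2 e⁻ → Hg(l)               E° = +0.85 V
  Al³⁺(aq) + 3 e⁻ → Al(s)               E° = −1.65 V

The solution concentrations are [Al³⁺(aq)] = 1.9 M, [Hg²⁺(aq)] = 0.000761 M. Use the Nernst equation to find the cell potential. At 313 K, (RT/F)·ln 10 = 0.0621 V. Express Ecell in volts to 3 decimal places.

Hg²⁺/Hg is reduced (cathode, E° = +0.85 V) and Al³⁺/Al is oxidized (anode).
E°cell = E°cat − E°an = +0.85 − (−1.65) = +2.50 V; n = 6.
The balanced reaction is 3 Hg²⁺(aq) + 2 Al(s) → 3 Hg(l) + 2 Al³⁺(aq), so Q = [Al³⁺(aq)]^2 / [Hg²⁺(aq)]^3 = 8.19×10^9 and log Q = 9.913.
Applying E = E° − (RT ln10/nF)·log Q gives +2.50 − (0.0621/6)(9.913) = +2.397 V.

+2.397 V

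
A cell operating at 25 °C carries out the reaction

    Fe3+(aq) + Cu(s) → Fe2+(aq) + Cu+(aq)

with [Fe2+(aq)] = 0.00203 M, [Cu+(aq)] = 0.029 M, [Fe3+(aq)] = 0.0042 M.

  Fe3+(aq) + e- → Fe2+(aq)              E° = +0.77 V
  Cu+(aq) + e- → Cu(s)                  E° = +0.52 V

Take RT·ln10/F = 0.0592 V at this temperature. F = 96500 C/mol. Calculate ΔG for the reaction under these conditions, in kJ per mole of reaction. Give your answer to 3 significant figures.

−34.7 kJ/mol

E°cell = +0.77 − (+0.52) = +0.25 V; the balanced reaction transfers n = 1 electron.
The reaction quotient is ([Fe2+(aq)]·[Cu+(aq)]) / [Fe3+(aq)] = 0.014; by Nernst, E = +0.25 − (0.0592/1)(−1.853) = +0.3597 V.
Then ΔG = −nFE = −1 × 96500 × +0.3597 J/mol = −34.7 kJ/mol.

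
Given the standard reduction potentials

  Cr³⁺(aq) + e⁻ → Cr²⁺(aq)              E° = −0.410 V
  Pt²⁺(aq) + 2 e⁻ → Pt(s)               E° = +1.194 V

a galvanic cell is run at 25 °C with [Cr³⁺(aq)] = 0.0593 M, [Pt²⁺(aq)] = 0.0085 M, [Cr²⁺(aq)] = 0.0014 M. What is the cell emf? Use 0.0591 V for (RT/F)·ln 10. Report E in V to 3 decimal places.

+1.447 V

The Pt²⁺/Pt couple has the more positive E°, so it is the cathode; Cr³⁺/Cr²⁺ is the anode.
E°cell = E°cat − E°an = +1.194 − (−0.410) = +1.604 V; n = 2.
For the overall reaction Pt²⁺(aq) + 2 Cr²⁺(aq) → Pt(s) + 2 Cr³⁺(aq), Q = [Cr³⁺(aq)]^2 / ([Pt²⁺(aq)]·[Cr²⁺(aq)]^2) = 2.11×10^5, giving log Q = 5.324.
By the Nernst equation, E = +1.604 − (0.0591/2)·(5.324) = +1.447 V.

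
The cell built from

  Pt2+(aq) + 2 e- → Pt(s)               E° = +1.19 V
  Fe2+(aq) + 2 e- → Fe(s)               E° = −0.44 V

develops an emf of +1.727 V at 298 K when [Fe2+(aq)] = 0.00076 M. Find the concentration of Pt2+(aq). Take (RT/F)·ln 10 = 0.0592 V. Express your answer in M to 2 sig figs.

1.4 M

The Pt²⁺/Pt couple has the larger reduction potential, so it is the cathode: E°cell = +1.19 − (−0.44) = +1.63 V and n = 2.
Rearranging E = E° − (0.0592/n)·log Q gives log Q = 2(+1.63 − (+1.727))/0.0592 = −3.277.
Balancing electrons gives Pt2+(aq) + Fe(s) → Pt(s) + Fe2+(aq); thus Q = [Fe2+(aq)] / [Pt2+(aq)].
Solving for the unknown gives log [Pt2+(aq)] = 0.158, so [Pt2+(aq)] ≈ 1.4 M.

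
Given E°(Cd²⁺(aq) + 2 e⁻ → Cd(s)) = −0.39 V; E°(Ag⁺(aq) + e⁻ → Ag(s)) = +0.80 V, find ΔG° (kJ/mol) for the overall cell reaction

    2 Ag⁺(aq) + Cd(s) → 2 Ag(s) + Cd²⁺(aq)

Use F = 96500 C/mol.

−230 kJ/mol

In the reaction as written Ag⁺(aq) is reduced, so the Ag⁺/Ag couple is the cathode and Cd²⁺/Cd is the anode.
E°cell = +0.80 − (−0.39) = +1.19 V; balancing electrons gives n = 2.
ΔG° = −nFE°cell = −(2)(96500)(+1.19) J/mol = −230 kJ/mol.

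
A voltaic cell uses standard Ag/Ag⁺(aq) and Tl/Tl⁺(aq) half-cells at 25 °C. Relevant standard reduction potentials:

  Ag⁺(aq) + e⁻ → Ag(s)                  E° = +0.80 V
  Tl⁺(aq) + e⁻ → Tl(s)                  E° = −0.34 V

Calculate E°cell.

The Ag⁺/Ag couple has the higher E°, so Ag ion is reduced (cathode) and Tl is oxidized (anode).
E°cell = E°(cathode) − E°(anode) = +0.80 − (−0.34) = +1.14 V.

+1.14 V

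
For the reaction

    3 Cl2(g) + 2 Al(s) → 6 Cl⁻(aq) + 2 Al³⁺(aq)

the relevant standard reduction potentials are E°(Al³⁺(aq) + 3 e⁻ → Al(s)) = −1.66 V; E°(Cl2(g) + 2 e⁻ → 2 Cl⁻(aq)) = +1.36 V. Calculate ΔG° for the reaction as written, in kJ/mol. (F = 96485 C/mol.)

In the reaction as written Cl2(g) is reduced, so the Cl₂/Cl⁻ couple is the cathode and Al³⁺/Al is the anode.
E°cell = +1.36 − (−1.66) = +3.02 V; balancing electrons gives n = 6.
ΔG° = −nFE°cell = −(6)(96485)(+3.02) J/mol = −1748 kJ/mol.

−1748 kJ/mol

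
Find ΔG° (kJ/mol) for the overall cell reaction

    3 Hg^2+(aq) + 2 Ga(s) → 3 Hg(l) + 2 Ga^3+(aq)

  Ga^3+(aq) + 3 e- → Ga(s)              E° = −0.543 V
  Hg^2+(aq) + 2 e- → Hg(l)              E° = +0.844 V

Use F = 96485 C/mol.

−803 kJ/mol

In the reaction as written Hg^2+(aq) is reduced, so the Hg²⁺/Hg couple is the cathode and Ga³⁺/Ga is the anode.
E°cell = +0.844 − (−0.543) = +1.387 V; balancing electrons gives n = 6.
ΔG° = −nFE°cell = −(6)(96485)(+1.387) J/mol = −803 kJ/mol.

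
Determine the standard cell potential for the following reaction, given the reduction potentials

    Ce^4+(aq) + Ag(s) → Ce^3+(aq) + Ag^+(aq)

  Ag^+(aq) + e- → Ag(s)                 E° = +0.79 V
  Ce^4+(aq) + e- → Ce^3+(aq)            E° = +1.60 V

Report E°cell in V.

+0.81 V

Ce^4+(aq) gains electrons, so the Ce⁴⁺/Ce³⁺ couple is the cathode; the Ag⁺/Ag couple is the anode.
E°cell = E°(cathode) − E°(anode) = +1.60 − (+0.79) = +0.81 V.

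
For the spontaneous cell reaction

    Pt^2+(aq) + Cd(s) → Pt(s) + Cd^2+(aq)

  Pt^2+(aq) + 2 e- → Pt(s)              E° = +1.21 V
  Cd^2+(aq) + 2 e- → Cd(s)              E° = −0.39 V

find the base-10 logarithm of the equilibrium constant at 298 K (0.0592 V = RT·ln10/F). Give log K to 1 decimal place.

The Pt²⁺/Pt couple is reduced (cathode); E°cell = +1.21 − (−0.39) = +1.60 V with n = 2.
At equilibrium E = 0, so log K = nE°cell / 0.0592 = (2)(+1.60) / 0.0592 = 54.1.

log K = 54.1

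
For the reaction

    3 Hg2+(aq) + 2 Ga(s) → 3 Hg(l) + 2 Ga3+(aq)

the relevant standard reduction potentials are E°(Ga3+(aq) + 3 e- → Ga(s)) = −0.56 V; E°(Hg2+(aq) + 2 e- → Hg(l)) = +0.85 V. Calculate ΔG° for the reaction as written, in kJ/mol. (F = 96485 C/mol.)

−816 kJ/mol

In the reaction as written Hg2+(aq) is reduced, so the Hg²⁺/Hg couple is the cathode and Ga³⁺/Ga is the anode.
E°cell = +0.85 − (−0.56) = +1.41 V; balancing electrons gives n = 6.
ΔG° = −nFE°cell = −(6)(96485)(+1.41) J/mol = −816 kJ/mol.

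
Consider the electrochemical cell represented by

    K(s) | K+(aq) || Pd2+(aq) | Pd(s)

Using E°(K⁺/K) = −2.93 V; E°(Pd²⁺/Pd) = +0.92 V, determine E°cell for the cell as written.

+3.85 V

By convention the left-hand electrode in cell notation is the anode (oxidation) and the right-hand electrode is the cathode (reduction).
E°cell = E°(right) − E°(left) = +0.92 − (−2.93) = +3.85 V.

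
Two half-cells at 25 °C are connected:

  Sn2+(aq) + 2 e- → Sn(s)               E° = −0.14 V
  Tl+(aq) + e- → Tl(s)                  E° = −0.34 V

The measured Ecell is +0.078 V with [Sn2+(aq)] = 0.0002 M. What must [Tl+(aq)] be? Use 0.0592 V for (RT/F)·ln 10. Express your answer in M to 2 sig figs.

1.6 M

Sn²⁺/Sn is the cathode (higher E°); E°cell = −0.14 − (−0.34) = +0.20 V with n = 2.
Rearranging E = E° − (0.0592/n)·log Q gives log Q = 2(+0.20 − (+0.078))/0.0592 = 4.122.
Balancing electrons gives Sn2+(aq) + 2 Tl(s) → Sn(s) + 2 Tl+(aq); thus Q = [Tl+(aq)]^2 / [Sn2+(aq)].
Substituting the known concentrations and solving, log [Tl+(aq)] = 0.212 and [Tl+(aq)] = 1.6 M.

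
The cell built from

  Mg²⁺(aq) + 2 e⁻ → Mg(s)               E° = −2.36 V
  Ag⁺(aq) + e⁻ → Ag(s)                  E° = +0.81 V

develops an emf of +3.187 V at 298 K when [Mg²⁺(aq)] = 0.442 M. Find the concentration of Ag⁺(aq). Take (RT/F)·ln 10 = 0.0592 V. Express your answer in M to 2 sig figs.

Ag⁺/Ag is the cathode (higher E°); E°cell = +0.81 − (−2.36) = +3.17 V with n = 2.
Rearranging E = E° − (0.0592/n)·log Q gives log Q = 2(+3.17 − (+3.187))/0.0592 = −0.574.
The balanced reaction is 2 Ag⁺(aq) + Mg(s) → 2 Ag(s) + Mg²⁺(aq), so Q = [Mg²⁺(aq)] / [Ag⁺(aq)]^2.
Substituting the known concentrations and solving, log [Ag⁺(aq)] = 0.110 and [Ag⁺(aq)] = 1.3 M.

1.3 M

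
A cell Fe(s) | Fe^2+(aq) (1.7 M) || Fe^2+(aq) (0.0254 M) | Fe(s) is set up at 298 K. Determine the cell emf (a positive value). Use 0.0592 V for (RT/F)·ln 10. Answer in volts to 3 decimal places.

For a concentration cell E°cell = 0, since both electrodes use the same couple.
The compartment with the higher Fe^2+(aq) concentration (1.7 M) acts as the cathode; ions are reduced there and produced at the dilute (0.0254 M) anode.
With n = 2, Ecell = −(0.0592/2)·log([dilute]/[conc]) = −(0.0592/2)·log(0.0254/1.7) = +0.054 V.

0.054 V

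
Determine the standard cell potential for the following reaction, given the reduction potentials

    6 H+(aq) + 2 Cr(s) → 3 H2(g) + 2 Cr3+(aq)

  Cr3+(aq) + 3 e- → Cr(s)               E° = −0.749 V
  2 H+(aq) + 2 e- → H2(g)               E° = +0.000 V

+0.749 V

H+(aq) gains electrons, so the 2H⁺/H₂ couple is the cathode; the Cr³⁺/Cr couple is the anode.
E°cell = E°(cathode) − E°(anode) = +0.000 − (−0.749) = +0.749 V.
The positive value indicates the reaction is spontaneous as written.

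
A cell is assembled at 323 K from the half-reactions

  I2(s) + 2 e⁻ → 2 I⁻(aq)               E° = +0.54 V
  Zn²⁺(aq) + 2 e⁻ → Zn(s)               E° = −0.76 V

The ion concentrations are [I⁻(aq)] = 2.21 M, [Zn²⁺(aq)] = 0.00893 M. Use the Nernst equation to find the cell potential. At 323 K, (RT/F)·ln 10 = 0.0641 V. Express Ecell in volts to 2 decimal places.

+1.34 V

I₂/I⁻ is reduced (cathode, E° = +0.54 V) and Zn²⁺/Zn is oxidized (anode).
E°cell = +0.54 − (−0.76) = +1.30 V, with n = 2 electrons transferred.
For the overall reaction I2(s) + Zn(s) → 2 I⁻(aq) + Zn²⁺(aq), Q = [I⁻(aq)]^2·[Zn²⁺(aq)] = 0.0436, giving log Q = −1.360.
By the Nernst equation, E = +1.30 − (0.0641/2)·(−1.360) = +1.34 V.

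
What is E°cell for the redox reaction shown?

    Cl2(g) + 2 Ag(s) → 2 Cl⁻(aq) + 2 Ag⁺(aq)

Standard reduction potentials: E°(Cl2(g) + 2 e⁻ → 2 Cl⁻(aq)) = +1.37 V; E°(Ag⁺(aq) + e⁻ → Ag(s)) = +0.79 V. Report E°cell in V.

Cl2(g) gains electrons, so the Cl₂/Cl⁻ couple is the cathode; the Ag⁺/Ag couple is the anode.
E°cell = E°(cathode) − E°(anode) = +1.37 − (+0.79) = +0.58 V.
The positive value indicates the reaction is spontaneous as written.

+0.58 V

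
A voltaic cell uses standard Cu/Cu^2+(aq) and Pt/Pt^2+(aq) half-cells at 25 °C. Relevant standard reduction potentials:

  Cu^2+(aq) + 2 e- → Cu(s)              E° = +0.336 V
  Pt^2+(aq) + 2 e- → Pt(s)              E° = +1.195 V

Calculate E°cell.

Of the two couples in this cell, the one with the more positive reduction potential is reduced at the cathode: here that is Pt²⁺/Pt (+1.195 V); Cu²⁺/Cu (+0.336 V) is the anode.
E°cell = E°(cathode) − E°(anode) = +1.195 − (+0.336) = +0.859 V.

+0.859 V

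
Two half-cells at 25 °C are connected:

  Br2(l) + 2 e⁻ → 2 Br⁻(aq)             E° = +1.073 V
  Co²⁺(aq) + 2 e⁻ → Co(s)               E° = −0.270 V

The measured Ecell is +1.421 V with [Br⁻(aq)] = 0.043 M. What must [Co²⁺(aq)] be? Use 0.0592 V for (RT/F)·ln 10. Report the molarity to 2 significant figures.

1.3 M

With Br₂/Br⁻ at the cathode and Co²⁺/Co at the anode, E°cell = +1.073 − (−0.270) = +1.343 V (n = 2).
From the Nernst equation, log Q = n(E° − E)/0.0592 = 2·(+1.343 − (+1.421))/0.0592 = −2.635.
The balanced reaction is Br2(l) + Co(s) → 2 Br⁻(aq) + Co²⁺(aq), so Q = [Br⁻(aq)]^2·[Co²⁺(aq)].
Isolating [Co²⁺(aq)] in Q = 10^{−2.635} yields log [Co²⁺(aq)] = 0.098, i.e. 1.3 M.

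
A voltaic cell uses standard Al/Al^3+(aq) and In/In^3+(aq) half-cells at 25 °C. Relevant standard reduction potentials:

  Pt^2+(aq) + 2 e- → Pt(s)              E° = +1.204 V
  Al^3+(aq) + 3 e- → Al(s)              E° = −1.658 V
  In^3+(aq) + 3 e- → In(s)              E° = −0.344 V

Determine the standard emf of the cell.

+1.314 V

Of the two couples in this cell, the one with the more positive reduction potential is reduced at the cathode: here that is In³⁺/In (−0.344 V); Al³⁺/Al (−1.658 V) is the anode.
E°cell = E°(cathode) − E°(anode) = −0.344 − (−1.658) = +1.314 V.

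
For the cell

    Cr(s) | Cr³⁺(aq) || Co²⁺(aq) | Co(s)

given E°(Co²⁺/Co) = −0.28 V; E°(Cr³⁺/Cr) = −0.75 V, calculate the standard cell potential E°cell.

By convention the left-hand electrode in cell notation is the anode (oxidation) and the right-hand electrode is the cathode (reduction).
E°cell = E°(right) − E°(left) = −0.28 − (−0.75) = +0.47 V.

+0.47 V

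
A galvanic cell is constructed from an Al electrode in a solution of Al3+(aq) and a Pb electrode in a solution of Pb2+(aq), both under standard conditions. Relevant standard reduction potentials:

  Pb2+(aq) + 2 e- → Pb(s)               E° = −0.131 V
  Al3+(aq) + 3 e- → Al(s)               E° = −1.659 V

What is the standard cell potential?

The Pb²⁺/Pb couple has the higher E°, so Pb ion is reduced (cathode) and Al is oxidized (anode).
E°cell = E°(cathode) − E°(anode) = −0.131 − (−1.659) = +1.528 V.

+1.528 V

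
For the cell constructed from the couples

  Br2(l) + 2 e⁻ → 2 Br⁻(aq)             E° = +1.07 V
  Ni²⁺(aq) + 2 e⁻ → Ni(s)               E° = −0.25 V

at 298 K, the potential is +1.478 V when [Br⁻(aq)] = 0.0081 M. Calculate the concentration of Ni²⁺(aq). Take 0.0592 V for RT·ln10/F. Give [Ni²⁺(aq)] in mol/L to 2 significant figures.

0.070 M

With Br₂/Br⁻ at the cathode and Ni²⁺/Ni at the anode, E°cell = +1.07 − (−0.25) = +1.32 V (n = 2).
From the Nernst equation, log Q = n(E° − E)/0.0592 = 2·(+1.32 − (+1.478))/0.0592 = −5.338.
The balanced reaction is Br2(l) + Ni(s) → 2 Br⁻(aq) + Ni²⁺(aq), so Q = [Br⁻(aq)]^2·[Ni²⁺(aq)].
Substituting the known concentrations and solving, log [Ni²⁺(aq)] = −1.155 and [Ni²⁺(aq)] = 0.070 M.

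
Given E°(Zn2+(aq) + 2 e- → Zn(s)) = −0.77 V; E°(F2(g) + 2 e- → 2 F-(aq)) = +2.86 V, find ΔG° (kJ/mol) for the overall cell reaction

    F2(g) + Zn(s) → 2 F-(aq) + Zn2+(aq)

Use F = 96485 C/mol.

In the reaction as written F2(g) is reduced, so the F₂/F⁻ couple is the cathode and Zn²⁺/Zn is the anode.
E°cell = +2.86 − (−0.77) = +3.63 V; balancing electrons gives n = 2.
ΔG° = −nFE°cell = −(2)(96485)(+3.63) J/mol = −700 kJ/mol.

−700 kJ/mol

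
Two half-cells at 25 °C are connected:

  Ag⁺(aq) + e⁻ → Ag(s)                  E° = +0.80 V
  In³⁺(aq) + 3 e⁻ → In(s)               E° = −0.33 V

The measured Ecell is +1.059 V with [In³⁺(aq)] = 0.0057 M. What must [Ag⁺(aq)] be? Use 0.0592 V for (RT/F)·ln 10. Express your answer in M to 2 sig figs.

0.011 M

With Ag⁺/Ag at the cathode and In³⁺/In at the anode, E°cell = +0.80 − (−0.33) = +1.13 V (n = 3).
Rearranging E = E° − (0.0592/n)·log Q gives log Q = 3(+1.13 − (+1.059))/0.0592 = 3.598.
Balancing electrons gives 3 Ag⁺(aq) + In(s) → 3 Ag(s) + In³⁺(aq); thus Q = [In³⁺(aq)] / [Ag⁺(aq)]^3.
Substituting the known concentrations and solving, log [Ag⁺(aq)] = −1.947 and [Ag⁺(aq)] = 0.011 M.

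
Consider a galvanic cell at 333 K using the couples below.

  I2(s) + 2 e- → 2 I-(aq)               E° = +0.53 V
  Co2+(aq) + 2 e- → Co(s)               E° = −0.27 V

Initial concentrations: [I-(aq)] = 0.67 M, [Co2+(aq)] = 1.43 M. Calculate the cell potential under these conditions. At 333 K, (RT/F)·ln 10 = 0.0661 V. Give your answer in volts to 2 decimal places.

+0.81 V

The I₂/I⁻ couple has the more positive E°, so it is the cathode; Co²⁺/Co is the anode.
The standard potential is +0.53 − (−0.27) = +0.80 V and the balanced reaction transfers n = 2 electrons.
The balanced reaction is I2(s) + Co(s) → 2 I-(aq) + Co2+(aq), so Q = [I-(aq)]^2·[Co2+(aq)] = 0.642 and log Q = −0.193.
By the Nernst equation, E = +0.80 − (0.0661/2)·(−0.193) = +0.81 V.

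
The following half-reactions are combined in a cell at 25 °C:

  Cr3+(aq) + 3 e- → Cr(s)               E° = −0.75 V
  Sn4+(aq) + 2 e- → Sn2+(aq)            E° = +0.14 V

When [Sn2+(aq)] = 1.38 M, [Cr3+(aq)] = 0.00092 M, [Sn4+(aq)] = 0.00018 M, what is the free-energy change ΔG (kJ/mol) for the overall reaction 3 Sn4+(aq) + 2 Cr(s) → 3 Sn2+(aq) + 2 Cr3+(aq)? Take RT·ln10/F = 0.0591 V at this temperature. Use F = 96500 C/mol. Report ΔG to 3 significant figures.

−483 kJ/mol

E°cell = +0.14 − (−0.75) = +0.89 V; the balanced reaction transfers n = 6 electrons.
Here Q = ([Sn2+(aq)]^3·[Cr3+(aq)]^2) / [Sn4+(aq)]^3 = 3.81×10^5 (log Q = 5.581), giving E = +0.89 − (0.0591/6)·(5.581) = +0.8350 V.
ΔG = −nFE = −(6)(96500)(+0.8350) J/mol = −483 kJ/mol.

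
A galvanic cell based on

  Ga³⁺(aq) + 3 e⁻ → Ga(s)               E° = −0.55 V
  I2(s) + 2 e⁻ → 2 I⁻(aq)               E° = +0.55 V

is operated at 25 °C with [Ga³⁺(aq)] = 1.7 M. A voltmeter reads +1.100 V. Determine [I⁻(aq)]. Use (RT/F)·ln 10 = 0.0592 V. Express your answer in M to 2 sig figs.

0.84 M

I₂/I⁻ is the cathode (higher E°); E°cell = +0.55 − (−0.55) = +1.10 V with n = 6.
From the Nernst equation, log Q = n(E° − E)/0.0592 = 6·(+1.10 − (+1.100))/0.0592 = 0.000.
The balanced reaction is 3 I2(s) + 2 Ga(s) → 6 I⁻(aq) + 2 Ga³⁺(aq), so Q = [I⁻(aq)]^6·[Ga³⁺(aq)]^2.
Solving for the unknown gives log [I⁻(aq)] = −0.077, so [I⁻(aq)] ≈ 0.84 M.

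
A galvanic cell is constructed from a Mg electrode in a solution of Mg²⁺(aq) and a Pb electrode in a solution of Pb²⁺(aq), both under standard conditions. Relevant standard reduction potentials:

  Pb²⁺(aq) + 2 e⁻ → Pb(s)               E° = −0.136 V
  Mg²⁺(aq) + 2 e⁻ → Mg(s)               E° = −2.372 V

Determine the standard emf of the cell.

+2.236 V

Of the two couples in this cell, the one with the more positive reduction potential is reduced at the cathode: here that is Pb²⁺/Pb (−0.136 V); Mg²⁺/Mg (−2.372 V) is the anode.
E°cell = E°(cathode) − E°(anode) = −0.136 − (−2.372) = +2.236 V.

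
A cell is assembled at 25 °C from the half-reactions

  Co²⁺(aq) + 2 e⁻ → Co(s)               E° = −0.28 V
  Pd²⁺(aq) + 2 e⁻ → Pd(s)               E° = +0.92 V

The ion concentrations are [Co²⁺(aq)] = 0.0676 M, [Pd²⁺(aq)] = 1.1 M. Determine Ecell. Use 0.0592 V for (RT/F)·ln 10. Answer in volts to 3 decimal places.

Since E°(Pd²⁺/Pd) > E°(Co²⁺/Co), Pd²⁺/Pd serves as the cathode.
E°cell = +0.92 − (−0.28) = +1.20 V, with n = 2 electrons transferred.
The balanced reaction is Pd²⁺(aq) + Co(s) → Pd(s) + Co²⁺(aq), so Q = [Co²⁺(aq)] / [Pd²⁺(aq)] = 0.0615 and log Q = −1.211.
Applying E = E° − (RT ln10/nF)·log Q gives +1.20 − (0.0592/2)(−1.211) = +1.236 V.

+1.236 V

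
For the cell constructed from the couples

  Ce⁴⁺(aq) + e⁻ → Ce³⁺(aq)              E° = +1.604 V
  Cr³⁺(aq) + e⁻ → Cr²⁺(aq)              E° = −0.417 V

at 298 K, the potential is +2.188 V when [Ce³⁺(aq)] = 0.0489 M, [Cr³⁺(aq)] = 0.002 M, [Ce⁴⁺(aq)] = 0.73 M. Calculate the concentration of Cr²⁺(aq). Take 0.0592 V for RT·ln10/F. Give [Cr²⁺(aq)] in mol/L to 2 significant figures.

Ce⁴⁺/Ce³⁺ is the cathode (higher E°); E°cell = +1.604 − (−0.417) = +2.021 V with n = 1.
From the Nernst equation, log Q = n(E° − E)/0.0592 = 1·(+2.021 − (+2.188))/0.0592 = −2.821.
The balanced reaction is Ce⁴⁺(aq) + Cr²⁺(aq) → Ce³⁺(aq) + Cr³⁺(aq), so Q = ([Ce³⁺(aq)]·[Cr³⁺(aq)]) / ([Ce⁴⁺(aq)]·[Cr²⁺(aq)]).
Isolating [Cr²⁺(aq)] in Q = 10^{−2.821} yields log [Cr²⁺(aq)] = −1.052, i.e. 0.089 M.

0.089 M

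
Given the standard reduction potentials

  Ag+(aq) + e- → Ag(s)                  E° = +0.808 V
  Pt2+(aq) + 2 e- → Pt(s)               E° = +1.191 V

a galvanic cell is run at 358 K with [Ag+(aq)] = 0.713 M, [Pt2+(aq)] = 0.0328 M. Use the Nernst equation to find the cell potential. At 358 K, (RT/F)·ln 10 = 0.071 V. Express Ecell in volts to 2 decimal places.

The Pt²⁺/Pt couple has the more positive E°, so it is the cathode; Ag⁺/Ag is the anode.
E°cell = E°cat − E°an = +1.191 − (+0.808) = +0.383 V; n = 2.
Balancing gives Pt2+(aq) + 2 Ag(s) → Pt(s) + 2 Ag+(aq); hence Q = [Ag+(aq)]^2 / [Pt2+(aq)] = 15.5 (log Q = 1.190).
E = E° − (0.071/n)·log Q = +0.383 − (0.071/2)(1.190) = +0.34 V.

+0.34 V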